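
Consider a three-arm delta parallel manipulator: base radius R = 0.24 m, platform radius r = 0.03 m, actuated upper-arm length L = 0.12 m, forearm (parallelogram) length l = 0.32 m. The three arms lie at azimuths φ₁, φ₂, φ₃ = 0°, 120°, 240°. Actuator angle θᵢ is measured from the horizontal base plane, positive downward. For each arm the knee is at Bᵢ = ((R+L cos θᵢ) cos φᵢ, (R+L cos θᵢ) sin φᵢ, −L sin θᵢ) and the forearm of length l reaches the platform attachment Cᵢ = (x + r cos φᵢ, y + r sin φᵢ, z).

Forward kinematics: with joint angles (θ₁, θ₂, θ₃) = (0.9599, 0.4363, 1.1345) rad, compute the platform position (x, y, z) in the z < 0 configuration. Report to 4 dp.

φ1=0.0°: virtual centre (0.2788, 0.0000, -0.0983), radius l
S2 = (0.3188·cos120.0°, 0.3188·sin120.0°, -0.0507) = (-0.1594, 0.2761, -0.0507)
S3 = (0.2607·cos240.0°, 0.2607·sin240.0°, -0.1088) = (-0.1304, -0.2258, -0.1088)
|S₂|²−|S₁|² = 0.0168;  |S₃|²−|S₁|² = -0.0076
plane₁₂: -0.8764x+0.5521y+0.0952z = 0.0168
det = 0.8476;  x = -0.0040+0.0371z,  y = 0.0241+-0.1135z
sphere 1 gives Az²+Bz+C=0 with A=1.0143, B=0.1702, C=-0.0122;  B²−4AC=0.0784;  roots -0.2219, 0.0541;  negative root z = -0.2219
x = -0.0122, y = 0.0493

(-0.0122, 0.0493, -0.2219)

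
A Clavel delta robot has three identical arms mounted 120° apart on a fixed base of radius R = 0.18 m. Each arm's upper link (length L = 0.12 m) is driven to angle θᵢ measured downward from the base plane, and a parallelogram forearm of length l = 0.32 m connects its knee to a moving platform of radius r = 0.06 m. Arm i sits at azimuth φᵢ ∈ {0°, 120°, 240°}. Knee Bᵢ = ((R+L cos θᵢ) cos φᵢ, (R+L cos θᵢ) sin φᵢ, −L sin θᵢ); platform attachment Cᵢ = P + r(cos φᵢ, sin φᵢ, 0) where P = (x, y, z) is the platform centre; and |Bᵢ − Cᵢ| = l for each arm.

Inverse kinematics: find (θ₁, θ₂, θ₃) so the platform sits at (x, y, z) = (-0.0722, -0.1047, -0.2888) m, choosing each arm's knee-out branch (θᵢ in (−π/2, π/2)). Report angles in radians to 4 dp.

θ₁ = 1.1343, θ₂ = 1.0472, θ₃ = -0.0876

φ1=0.0° → target in arm frame (-0.0722, -0.1047)
  A cos θ + B sin θ = C:  0.1922·cos θ + -0.2888·sin θ = -0.1805
  √(A²+B²)=0.3469;  θ1 = -0.9836+2.1178 ≈ 1.1343
φ2=120.0° → target in arm frame (-0.0546, 0.1149)
  A cos θ + B sin θ = C:  0.1746·cos θ + -0.2888·sin θ = -0.1628
  √(A²+B²)=0.3375;  θ2 = -1.0271+2.0743 ≈ 1.0472
φ3=240.0° → target in arm frame (0.1268, -0.0102)
  A=-0.0068, B=-0.2888, C=(l²−L²−A²−y'²−z²)/(2L)=0.0185
  γ=atan2(-0.2888,-0.0068)=-1.5942;  ψ=arccos(0.0641)=1.5066;  θ3=γ+ψ≈-0.0876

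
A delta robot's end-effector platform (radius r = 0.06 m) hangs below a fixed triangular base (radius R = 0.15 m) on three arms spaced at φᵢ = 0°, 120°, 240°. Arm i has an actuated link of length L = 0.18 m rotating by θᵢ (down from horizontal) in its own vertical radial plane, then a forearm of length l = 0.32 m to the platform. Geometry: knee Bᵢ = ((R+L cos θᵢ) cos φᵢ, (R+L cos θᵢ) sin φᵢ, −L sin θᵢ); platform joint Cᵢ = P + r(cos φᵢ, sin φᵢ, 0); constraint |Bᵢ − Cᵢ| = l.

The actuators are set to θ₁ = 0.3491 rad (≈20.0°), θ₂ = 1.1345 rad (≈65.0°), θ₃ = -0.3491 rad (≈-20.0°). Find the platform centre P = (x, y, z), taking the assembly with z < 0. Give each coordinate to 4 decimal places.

(0.0223, -0.1545, -0.2113)

arm 1 at φ=0.0°: (R−r)+L cos θ1 = 0.2591;  centre 1 = (0.2591, 0.0000, -0.0616)
arm 2 at φ=120.0°: (R−r)+L cos θ2 = 0.1661;  centre 2 = (-0.0830, 0.1438, -0.1631)
φ3=240.0°: virtual centre (-0.1296, -0.2244, 0.0616), radius l
eliminate P² terms by subtracting sphere 1 from 2 and 3
linear system: -0.6844x+0.2876y = -0.0168−-0.2031z; -0.7774x+-0.4488y = 0.0000−0.2463z
det = 0.5308;  x = 0.0142+-0.0383z,  y = -0.0245+0.6151z
quadratic in z: (1.3798)z²+(0.1117)z+(-0.0380)=0, √Δ=0.4714 → z ∈ {-0.2113, 0.1303}; z = -0.2113 (taking z<0)
x = 0.0223, y = -0.1545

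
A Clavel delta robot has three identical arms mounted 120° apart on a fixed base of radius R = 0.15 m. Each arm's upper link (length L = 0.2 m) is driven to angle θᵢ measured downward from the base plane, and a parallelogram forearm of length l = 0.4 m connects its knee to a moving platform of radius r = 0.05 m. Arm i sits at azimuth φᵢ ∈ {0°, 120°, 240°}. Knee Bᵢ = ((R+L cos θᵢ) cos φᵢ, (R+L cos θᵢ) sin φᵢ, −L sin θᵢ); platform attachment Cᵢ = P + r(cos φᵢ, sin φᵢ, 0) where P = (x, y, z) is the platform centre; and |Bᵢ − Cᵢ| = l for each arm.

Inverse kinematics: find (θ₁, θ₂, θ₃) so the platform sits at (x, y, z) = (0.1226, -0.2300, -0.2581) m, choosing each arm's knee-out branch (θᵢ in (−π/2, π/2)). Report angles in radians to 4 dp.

arm 1 (φ=0.0°): x'=0.1226, y'=-0.2300
  A cos θ + B sin θ = C:  -0.0226·cos θ + -0.2581·sin θ = -0.0001
  θ1 = atan2(B,A) + arccos(C/0.2591) = -0.0871
φ2=120.0° → target in arm frame (-0.2605, 0.0088)
  A cos θ + B sin θ = C:  0.3605·cos θ + -0.2581·sin θ = -0.1916
  √(A²+B²)=0.4434;  θ2 = -0.6214+2.0177 ≈ 1.3963
φ3=240.0° → target in arm frame (0.1379, 0.2212)
  e−x'=-0.0379;  (l²−L²−(e−x')²−y'²−z²)/2L = 0.0076
  θ3 = atan2(B,A) + arccos(C/0.2609) = -0.1748

θ₁ = -0.0871, θ₂ = 1.3963, θ₃ = -0.1748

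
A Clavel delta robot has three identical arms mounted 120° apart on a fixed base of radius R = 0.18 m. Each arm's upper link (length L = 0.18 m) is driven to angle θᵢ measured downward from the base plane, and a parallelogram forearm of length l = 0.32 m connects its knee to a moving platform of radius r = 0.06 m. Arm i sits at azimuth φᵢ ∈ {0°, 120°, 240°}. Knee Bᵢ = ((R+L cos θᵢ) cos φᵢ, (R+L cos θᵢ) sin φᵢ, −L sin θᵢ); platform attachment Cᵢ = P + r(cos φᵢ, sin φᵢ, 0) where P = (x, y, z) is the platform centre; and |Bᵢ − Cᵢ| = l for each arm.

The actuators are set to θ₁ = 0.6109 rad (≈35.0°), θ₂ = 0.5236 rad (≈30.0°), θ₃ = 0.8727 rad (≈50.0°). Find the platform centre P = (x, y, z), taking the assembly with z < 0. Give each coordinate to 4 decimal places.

(0.0134, 0.0432, -0.2929)

arm 1 at φ=0.0°: e+L cos θ1 = 0.2674;  centre 1 = (0.2674, 0.0000, -0.1032)
centre 2 = (0.2759·cos120.0°, 0.2759·sin120.0°, -0.0900) = (-0.1379, 0.2389, -0.0900)
arm 3 at φ=240.0°: e+L cos θ3 = 0.2357;  centre 3 = (-0.1178, -0.2041, -0.1379)
|centre ₂|²−|centre ₁|² = 0.0020;  |centre ₃|²−|centre ₁|² = -0.0076
[-0.8108 0.4778 0.0265]·P = 0.0020;  [-0.7706 -0.4082 -0.0693]·P = -0.0076
det = 0.6992;  x = 0.0040+-0.0319z,  y = 0.0111+-0.1095z
quadratic in z: (1.0130)z²+(0.2209)z+(-0.0222)=0, √Δ=0.3726 → z ∈ {-0.2929, 0.0749}; z = -0.2929 (taking z<0)
x = 0.0134, y = 0.0432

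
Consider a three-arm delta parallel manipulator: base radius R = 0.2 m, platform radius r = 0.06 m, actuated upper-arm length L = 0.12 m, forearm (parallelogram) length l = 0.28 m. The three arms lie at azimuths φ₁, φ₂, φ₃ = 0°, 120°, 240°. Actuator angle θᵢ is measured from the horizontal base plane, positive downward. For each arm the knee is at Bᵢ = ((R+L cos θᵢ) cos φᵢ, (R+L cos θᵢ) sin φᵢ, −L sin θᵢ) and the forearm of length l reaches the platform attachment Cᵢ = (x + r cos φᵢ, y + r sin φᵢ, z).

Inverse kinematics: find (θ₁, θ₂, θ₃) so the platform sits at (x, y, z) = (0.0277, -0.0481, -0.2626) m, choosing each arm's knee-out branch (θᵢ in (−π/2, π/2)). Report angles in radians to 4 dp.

θ₁ = 0.6984, θ₂ = 1.2218, θ₃ = 0.6977

rotate P by −φ1: (0.0277, -0.0481, -0.2626)
  e−x'=0.1123;  (l²−L²−(e−x')²−y'²−z²)/2L = -0.0828
  θ1 = atan2(B,A) + arccos(C/0.2856) = 0.6984
rotate P by −φ2: (-0.0555, 0.0001, -0.2626)
  A=0.1955, B=-0.2626, C=(l²−L²−A²−y'²−z²)/(2L)=-0.1799
  γ=atan2(-0.2626,0.1955)=-0.9308;  ψ=arccos(-0.5496)=2.1526;  θ2=γ+ψ≈1.2218
φ3=240.0° → target in arm frame (0.0278, 0.0480)
  A=0.1122, B=-0.2626, C=(l²−L²−A²−y'²−z²)/(2L)=-0.0827
  θ3 = atan2(B,A) + arccos(C/0.2856) = 0.6977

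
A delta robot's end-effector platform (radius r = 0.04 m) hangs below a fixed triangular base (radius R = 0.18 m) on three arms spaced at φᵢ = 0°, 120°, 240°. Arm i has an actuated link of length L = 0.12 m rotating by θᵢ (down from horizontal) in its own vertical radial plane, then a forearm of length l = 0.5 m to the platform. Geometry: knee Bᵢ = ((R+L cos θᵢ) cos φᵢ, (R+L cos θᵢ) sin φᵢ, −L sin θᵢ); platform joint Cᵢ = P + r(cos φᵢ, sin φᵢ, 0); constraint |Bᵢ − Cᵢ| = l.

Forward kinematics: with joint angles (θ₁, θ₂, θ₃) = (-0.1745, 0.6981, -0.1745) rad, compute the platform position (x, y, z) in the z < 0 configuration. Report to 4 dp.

φ1=0.0°: virtual centre (0.2582, 0.0000, 0.0208), radius l
φ2=120.0°: virtual centre (-0.1160, 0.2009, -0.0771), radius l
arm 3 at φ=240.0°: ρ3 = 0.2582;  S3 = (-0.1291, -0.2236, 0.0208)
eliminate P² terms by subtracting sphere 1 from 2 and 3
linear system: -0.7483x+0.4017y = -0.0073−-0.1959z; -0.7745x+-0.4472y = 0.0000−0.0000z
Cramer: x(z) = 0.0051-0.1357z;  y(z) = -0.0088+0.2350z
quadratic in z: (1.0736)z²+(0.0229)z+(-0.1854)=0, √Δ=0.8927 → z ∈ {-0.4264, 0.4051}; z = -0.4264 (taking z<0)
x = 0.0629, y = -0.1090

(0.0629, -0.1090, -0.4264)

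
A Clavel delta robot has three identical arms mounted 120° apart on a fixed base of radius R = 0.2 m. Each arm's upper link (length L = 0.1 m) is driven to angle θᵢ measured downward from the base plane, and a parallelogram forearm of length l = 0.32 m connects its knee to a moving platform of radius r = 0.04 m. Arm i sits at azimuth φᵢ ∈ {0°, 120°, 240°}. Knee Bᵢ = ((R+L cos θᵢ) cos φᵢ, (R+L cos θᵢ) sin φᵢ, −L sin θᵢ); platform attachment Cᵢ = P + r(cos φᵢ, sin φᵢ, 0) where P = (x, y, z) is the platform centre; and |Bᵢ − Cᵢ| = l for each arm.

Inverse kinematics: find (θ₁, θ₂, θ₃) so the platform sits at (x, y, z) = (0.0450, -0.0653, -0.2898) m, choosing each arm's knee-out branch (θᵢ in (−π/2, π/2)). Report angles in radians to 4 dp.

θ₁ = 0.5238, θ₂ = 1.3961, θ₃ = 0.6103

φ1=0.0° → target in arm frame (0.0450, -0.0653)
  A=0.1150, B=-0.2898, C=(l²−L²−A²−y'²−z²)/(2L)=-0.0454
  γ=atan2(-0.2898,0.1150)=-1.1930;  ψ=arccos(-0.1455)=1.7168;  θ1=γ+ψ≈0.5238
arm 2 (φ=120.0°): x'=-0.0791, y'=-0.0063
  e−x'=0.2391;  (l²−L²−(e−x')²−y'²−z²)/2L = -0.2438
  γ=atan2(-0.2898,0.2391)=-0.8811;  ψ=arccos(-0.6491)=2.2772;  θ2=γ+ψ≈1.3961
rotate P by −φ3: (0.0341, 0.0716, -0.2898)
  A cos θ + B sin θ = C:  0.1259·cos θ + -0.2898·sin θ = -0.0629
  θ3 = atan2(B,A) + arccos(C/0.3160) = 0.6103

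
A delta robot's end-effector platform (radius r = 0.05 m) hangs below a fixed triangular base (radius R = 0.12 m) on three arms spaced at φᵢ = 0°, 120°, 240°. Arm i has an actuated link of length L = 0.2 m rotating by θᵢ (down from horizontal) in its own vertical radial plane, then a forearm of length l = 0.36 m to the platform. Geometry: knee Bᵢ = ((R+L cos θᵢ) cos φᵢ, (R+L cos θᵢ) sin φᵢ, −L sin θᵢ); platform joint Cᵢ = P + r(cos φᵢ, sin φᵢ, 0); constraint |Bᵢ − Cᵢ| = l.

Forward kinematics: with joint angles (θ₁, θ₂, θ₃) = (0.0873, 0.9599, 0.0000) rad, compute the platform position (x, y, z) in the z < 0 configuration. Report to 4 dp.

φ1=0.0°: virtual centre (0.2692, 0.0000, -0.0174), radius l
φ2=120.0°: virtual centre (-0.0924, 0.1600, -0.1638), radius l
arm 3 at φ=240.0°: (R−r)+L cos θ3 = 0.2700;  centre 3 = (-0.1350, -0.2338, 0.0000)
eliminate P² terms by subtracting sphere 1 from 2 and 3
plane₁₂: -0.7232x+0.3199y+-0.2928z = -0.0118
Cramer: x(z) = 0.0092-0.2107z;  y(z) = -0.0162+0.4388z
quadratic in z: (1.2370)z²+(0.1303)z+(-0.0614)=0, √Δ=0.5665 → z ∈ {-0.2816, 0.1763}; z = -0.2816 (taking z<0)
x = 0.0686, y = -0.1397

(0.0686, -0.1397, -0.2816)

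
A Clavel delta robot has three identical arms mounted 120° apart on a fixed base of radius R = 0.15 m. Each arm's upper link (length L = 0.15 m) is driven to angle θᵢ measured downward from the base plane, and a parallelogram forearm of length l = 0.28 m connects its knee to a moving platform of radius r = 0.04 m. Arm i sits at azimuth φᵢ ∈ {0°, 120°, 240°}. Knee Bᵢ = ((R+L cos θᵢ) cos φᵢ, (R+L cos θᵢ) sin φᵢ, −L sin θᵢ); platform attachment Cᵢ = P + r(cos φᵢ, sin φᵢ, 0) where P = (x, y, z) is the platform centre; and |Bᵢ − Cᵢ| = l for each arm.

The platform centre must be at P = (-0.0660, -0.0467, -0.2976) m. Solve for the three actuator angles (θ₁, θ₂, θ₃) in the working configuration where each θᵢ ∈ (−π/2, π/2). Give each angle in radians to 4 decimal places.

φ1=0.0° → target in arm frame (-0.0660, -0.0467)
  e−x'=0.1760;  (l²−L²−(e−x')²−y'²−z²)/2L = -0.2194
  θ1 = atan2(B,A) + arccos(C/0.3457) = 1.2216
rotate P by −φ2: (-0.0074, 0.0805, -0.2976)
  A cos θ + B sin θ = C:  0.1174·cos θ + -0.2976·sin θ = -0.1765
  √(A²+B²)=0.3199;  θ2 = -1.1949+2.1550 ≈ 0.9601
arm 3 (φ=240.0°): x'=0.0734, y'=-0.0338
  e−x'=0.0366;  (l²−L²−(e−x')²−y'²−z²)/2L = -0.1172
  γ=atan2(-0.2976,0.0366)=-1.4486;  ψ=arccos(-0.3907)=1.9722;  θ3=γ+ψ≈0.5236

θ₁ = 1.2216, θ₂ = 0.9601, θ₃ = 0.5236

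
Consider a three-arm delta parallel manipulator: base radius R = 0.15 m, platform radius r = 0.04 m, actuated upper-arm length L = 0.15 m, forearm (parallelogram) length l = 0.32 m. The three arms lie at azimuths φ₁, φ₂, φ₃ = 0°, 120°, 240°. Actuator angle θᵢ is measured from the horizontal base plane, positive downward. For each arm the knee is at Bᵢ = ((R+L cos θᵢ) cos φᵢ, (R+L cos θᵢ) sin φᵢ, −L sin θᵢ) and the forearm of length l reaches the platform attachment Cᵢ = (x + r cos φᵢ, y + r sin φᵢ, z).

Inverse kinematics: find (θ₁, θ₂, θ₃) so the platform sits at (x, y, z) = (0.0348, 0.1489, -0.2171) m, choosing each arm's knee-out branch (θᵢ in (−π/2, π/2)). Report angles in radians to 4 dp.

θ₁ = 0.2617, θ₂ = -0.3489, θ₃ = 1.2219

arm 1 (φ=0.0°): x'=0.0348, y'=0.1489
  A=0.0752, B=-0.2171, C=(l²−L²−A²−y'²−z²)/(2L)=0.0165
  θ1 = atan2(B,A) + arccos(C/0.2298) = 0.2617
φ2=120.0° → target in arm frame (0.1116, -0.1046)
  e−x'=-0.0016;  (l²−L²−(e−x')²−y'²−z²)/2L = 0.0728
  γ=atan2(-0.2171,-0.0016)=-1.5779;  ψ=arccos(0.3351)=1.2291;  θ2=γ+ψ≈-0.3489
arm 3 (φ=240.0°): x'=-0.1464, y'=-0.0443
  A=0.2564, B=-0.2171, C=(l²−L²−A²−y'²−z²)/(2L)=-0.1164
  √(A²+B²)=0.3359;  θ3 = -0.7027+1.9246 ≈ 1.2219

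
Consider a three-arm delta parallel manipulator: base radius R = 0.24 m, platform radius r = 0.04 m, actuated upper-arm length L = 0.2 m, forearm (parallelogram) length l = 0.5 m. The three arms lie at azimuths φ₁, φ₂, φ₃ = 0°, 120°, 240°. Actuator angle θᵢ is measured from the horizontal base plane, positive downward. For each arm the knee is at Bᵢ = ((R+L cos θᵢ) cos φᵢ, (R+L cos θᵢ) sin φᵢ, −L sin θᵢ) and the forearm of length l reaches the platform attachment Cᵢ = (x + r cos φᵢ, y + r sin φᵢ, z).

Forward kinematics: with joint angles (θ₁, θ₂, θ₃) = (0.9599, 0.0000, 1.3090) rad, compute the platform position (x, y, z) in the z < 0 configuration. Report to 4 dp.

arm 1 at φ=0.0°: (R−r)+L cos θ1 = 0.3147;  centre 1 = (0.3147, 0.0000, -0.1638)
arm 2 at φ=120.0°: (R−r)+L cos θ2 = 0.4000;  centre 2 = (-0.2000, 0.3464, 0.0000)
arm 3 at φ=240.0°: (R−r)+L cos θ3 = 0.2518;  centre 3 = (-0.1259, -0.2180, -0.1932)
subtract pairs → two planes through P
linear system: -1.0294x+0.6928y = 0.0341−0.3277z; -0.8812x+-0.4361y = -0.0252−-0.0587z
det = 1.0594;  x = 0.0024+0.0965z,  y = 0.0528+-0.3296z
quadratic in z: (1.1179)z²+(0.2326)z+(-0.1228)=0, √Δ=0.7768 → z ∈ {-0.4514, 0.2434}; z = -0.4514 (taking z<0)
x = -0.0411, y = 0.2016

(-0.0411, 0.2016, -0.4514)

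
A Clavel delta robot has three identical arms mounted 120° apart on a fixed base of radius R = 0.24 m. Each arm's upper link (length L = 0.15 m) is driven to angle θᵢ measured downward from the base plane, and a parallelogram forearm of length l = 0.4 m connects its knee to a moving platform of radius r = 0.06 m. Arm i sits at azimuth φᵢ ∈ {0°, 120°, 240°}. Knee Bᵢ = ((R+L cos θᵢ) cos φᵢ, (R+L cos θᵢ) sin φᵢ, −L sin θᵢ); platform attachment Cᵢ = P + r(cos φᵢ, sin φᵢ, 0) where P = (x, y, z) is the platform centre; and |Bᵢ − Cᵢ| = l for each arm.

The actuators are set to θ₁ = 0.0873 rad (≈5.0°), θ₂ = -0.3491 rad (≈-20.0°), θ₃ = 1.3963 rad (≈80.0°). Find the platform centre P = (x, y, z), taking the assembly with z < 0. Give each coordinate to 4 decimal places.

(0.0636, 0.1671, -0.2609)

S1 = (0.3294·cos0.0°, 0.3294·sin0.0°, -0.0131) = (0.3294, 0.0000, -0.0131)
S2 = (0.3210·cos120.0°, 0.3210·sin120.0°, 0.0513) = (-0.1605, 0.2780, 0.0513)
S3 = (0.2060·cos240.0°, 0.2060·sin240.0°, -0.1477) = (-0.1030, -0.1784, -0.1477)
subtract pairs → two planes through P
[-0.9798 0.5559 0.1288]·P = -0.0031;  [-0.8649 -0.3569 -0.2693]·P = -0.0444
det = 0.8305;  x = 0.0310+-0.1249z,  y = 0.0492+-0.4518z
into |P−S₁|² = l²: 1.2197z² + 0.0562z + -0.0684 = 0;  Δ = 0.3368;  z = -0.2609 or 0.2148 → z<0 root = -0.2609
x = 0.0636, y = 0.1671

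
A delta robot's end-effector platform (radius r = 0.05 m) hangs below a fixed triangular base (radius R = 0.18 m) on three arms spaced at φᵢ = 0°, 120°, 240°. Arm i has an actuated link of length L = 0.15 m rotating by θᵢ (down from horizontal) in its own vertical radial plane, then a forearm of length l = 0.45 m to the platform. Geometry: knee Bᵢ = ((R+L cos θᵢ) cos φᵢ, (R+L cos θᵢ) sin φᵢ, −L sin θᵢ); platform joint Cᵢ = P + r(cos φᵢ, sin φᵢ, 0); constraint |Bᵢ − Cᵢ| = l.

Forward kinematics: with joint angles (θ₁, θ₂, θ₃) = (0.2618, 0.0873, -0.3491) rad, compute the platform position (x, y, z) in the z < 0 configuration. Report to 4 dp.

arm 1 at φ=0.0°: (R−r)+L cos θ1 = 0.2749;  S1 = (0.2749, 0.0000, -0.0388)
S2 = (0.2794·cos120.0°, 0.2794·sin120.0°, -0.0131) = (-0.1397, 0.2420, -0.0131)
φ3=240.0°: virtual centre (-0.1355, -0.2347, 0.0513), radius l
subtract pairs → two planes through P
linear system: -0.8292x+0.4840y = 0.0012−0.0515z; -0.8207x+-0.4693y = -0.0010−0.1803z
det = 0.7864;  x = -0.0001+0.1417z,  y = 0.0023+0.1363z
sphere 1 gives Az²+Bz+C=0 with A=1.0387, B=0.0004, C=-0.1254;  B²−4AC=0.5209;  roots -0.3476, 0.3473;  negative root z = -0.3476
x = -0.0493, y = -0.0451

(-0.0493, -0.0451, -0.3476)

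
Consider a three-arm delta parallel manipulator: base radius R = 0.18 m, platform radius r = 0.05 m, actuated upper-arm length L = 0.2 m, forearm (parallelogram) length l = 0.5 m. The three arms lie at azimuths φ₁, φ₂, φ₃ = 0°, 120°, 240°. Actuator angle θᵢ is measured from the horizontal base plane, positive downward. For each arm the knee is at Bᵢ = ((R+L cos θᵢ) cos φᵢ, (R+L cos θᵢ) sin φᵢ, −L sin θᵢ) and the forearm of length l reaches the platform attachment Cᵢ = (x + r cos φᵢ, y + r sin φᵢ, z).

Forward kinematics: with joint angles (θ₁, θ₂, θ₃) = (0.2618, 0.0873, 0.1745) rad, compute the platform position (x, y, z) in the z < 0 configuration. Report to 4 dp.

arm 1 at φ=0.0°: e+L cos θ1 = 0.3232;  centre 1 = (0.3232, 0.0000, -0.0518)
arm 2 at φ=120.0°: e+L cos θ2 = 0.3292;  centre 2 = (-0.1646, 0.2851, -0.0174)
arm 3 at φ=240.0°: e+L cos θ3 = 0.3270;  centre 3 = (-0.1635, -0.2832, -0.0347)
|centre ₂|²−|centre ₁|² = 0.0016;  |centre ₃|²−|centre ₁|² = 0.0010
linear system: -0.9756x+0.5703y = 0.0016−0.0687z; -0.9733x+-0.5663y = 0.0010−0.0341z
det = 1.1076;  x = -0.0013+0.0527z,  y = 0.0005+-0.0303z
into |P−centre ₁|² = l²: 1.0037z² + 0.0693z + -0.1420 = 0;  Δ = 0.5750;  z = -0.4123 or 0.3432 → z<0 root = -0.4123
x = -0.0230, y = 0.0130

(-0.0230, 0.0130, -0.4123)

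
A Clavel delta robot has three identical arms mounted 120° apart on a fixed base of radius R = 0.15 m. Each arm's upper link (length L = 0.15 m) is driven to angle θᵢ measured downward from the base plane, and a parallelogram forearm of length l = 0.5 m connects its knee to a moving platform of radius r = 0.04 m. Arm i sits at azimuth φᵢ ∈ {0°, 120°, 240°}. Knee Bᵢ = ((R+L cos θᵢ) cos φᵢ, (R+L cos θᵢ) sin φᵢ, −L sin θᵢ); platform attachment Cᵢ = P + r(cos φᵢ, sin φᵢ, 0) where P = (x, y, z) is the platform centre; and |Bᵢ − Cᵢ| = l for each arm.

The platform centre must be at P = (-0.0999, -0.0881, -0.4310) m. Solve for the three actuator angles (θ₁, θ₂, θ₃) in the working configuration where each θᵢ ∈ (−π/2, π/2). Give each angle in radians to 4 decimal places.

θ₁ = 0.5233, θ₂ = 0.2614, θ₃ = -0.3493

φ1=0.0° → target in arm frame (-0.0999, -0.0881)
  A cos θ + B sin θ = C:  0.2099·cos θ + -0.4310·sin θ = -0.0336
  √(A²+B²)=0.4794;  θ1 = -1.1176+1.6409 ≈ 0.5233
φ2=120.0° → target in arm frame (-0.0263, 0.1306)
  A=0.1363, B=-0.4310, C=(l²−L²−A²−y'²−z²)/(2L)=0.0203
  γ=atan2(-0.4310,0.1363)=-1.2644;  ψ=arccos(0.0450)=1.5258;  θ2=γ+ψ≈0.2614
arm 3 (φ=240.0°): x'=0.1262, y'=-0.0425
  A cos θ + B sin θ = C:  -0.0162·cos θ + -0.4310·sin θ = 0.1322
  √(A²+B²)=0.4313;  θ3 = -1.6085+1.2592 ≈ -0.3493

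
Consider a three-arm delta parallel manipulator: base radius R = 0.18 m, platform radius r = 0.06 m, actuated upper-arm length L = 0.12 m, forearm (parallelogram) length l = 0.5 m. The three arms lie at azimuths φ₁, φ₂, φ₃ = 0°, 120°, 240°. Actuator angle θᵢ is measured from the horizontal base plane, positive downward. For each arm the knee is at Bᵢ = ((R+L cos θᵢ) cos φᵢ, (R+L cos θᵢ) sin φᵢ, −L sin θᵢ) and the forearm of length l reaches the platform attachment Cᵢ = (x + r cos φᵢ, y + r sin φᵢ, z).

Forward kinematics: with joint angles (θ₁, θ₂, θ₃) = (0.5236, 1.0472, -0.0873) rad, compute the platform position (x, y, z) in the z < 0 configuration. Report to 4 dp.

(-0.0007, -0.1687, -0.4736)

φ1=0.0°: virtual centre (0.2239, 0.0000, -0.0600), radius l
O2 = (0.1800·cos120.0°, 0.1800·sin120.0°, -0.1039) = (-0.0900, 0.1559, -0.1039)
arm 3 at φ=240.0°: ρ3 = 0.2395;  O3 = (-0.1198, -0.2075, 0.0105)
|O₂|²−|O₁|² = -0.0105;  |O₃|²−|O₁|² = 0.0037
linear system: -0.6278x+0.3118y = -0.0105−-0.0878z; -0.6874x+-0.4149y = 0.0037−0.1409z
det = 0.4748;  x = 0.0068+0.0158z,  y = -0.0202+0.3135z
quadratic in z: (1.0985)z²+(0.1005)z+(-0.1988)=0, √Δ=0.9401 → z ∈ {-0.4736, 0.3822}; z = -0.4736 (taking z<0)
x = -0.0007, y = -0.1687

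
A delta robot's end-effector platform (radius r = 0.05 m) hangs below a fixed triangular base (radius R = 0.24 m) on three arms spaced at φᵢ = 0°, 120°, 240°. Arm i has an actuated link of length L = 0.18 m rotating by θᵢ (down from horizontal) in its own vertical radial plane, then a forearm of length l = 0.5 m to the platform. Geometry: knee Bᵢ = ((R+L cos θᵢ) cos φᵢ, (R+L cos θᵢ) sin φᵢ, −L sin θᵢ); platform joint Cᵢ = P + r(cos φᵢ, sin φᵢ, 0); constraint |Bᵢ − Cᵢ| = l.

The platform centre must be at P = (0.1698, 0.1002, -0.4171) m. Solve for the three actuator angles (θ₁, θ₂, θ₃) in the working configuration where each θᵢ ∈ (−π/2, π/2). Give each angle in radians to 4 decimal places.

rotate P by −φ1: (0.1698, 0.1002, -0.4171)
  A cos θ + B sin θ = C:  0.0202·cos θ + -0.4171·sin θ = 0.0922
  θ1 = atan2(B,A) + arccos(C/0.4176) = -0.1741
rotate P by −φ2: (0.0019, -0.1972, -0.4171)
  A=0.1881, B=-0.4171, C=(l²−L²−A²−y'²−z²)/(2L)=-0.0851
  √(A²+B²)=0.4576;  θ2 = -1.1471+1.7578 ≈ 0.6108
φ3=240.0° → target in arm frame (-0.1717, 0.0970)
  e−x'=0.3617;  (l²−L²−(e−x')²−y'²−z²)/2L = -0.2683
  θ3 = atan2(B,A) + arccos(C/0.5521) = 1.2218

θ₁ = -0.1741, θ₂ = 0.6108, θ₃ = 1.2218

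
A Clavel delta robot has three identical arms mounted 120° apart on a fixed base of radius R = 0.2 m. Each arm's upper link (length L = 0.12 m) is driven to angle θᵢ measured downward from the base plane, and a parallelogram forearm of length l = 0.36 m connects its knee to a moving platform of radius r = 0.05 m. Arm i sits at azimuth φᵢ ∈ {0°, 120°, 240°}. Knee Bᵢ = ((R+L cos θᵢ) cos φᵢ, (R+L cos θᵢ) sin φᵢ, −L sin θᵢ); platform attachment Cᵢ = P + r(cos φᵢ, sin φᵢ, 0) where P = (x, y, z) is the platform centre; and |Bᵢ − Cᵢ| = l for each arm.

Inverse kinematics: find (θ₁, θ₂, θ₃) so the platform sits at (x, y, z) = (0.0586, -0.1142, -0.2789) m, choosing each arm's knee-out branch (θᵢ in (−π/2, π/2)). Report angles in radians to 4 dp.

rotate P by −φ1: (0.0586, -0.1142, -0.2789)
  A=0.0914, B=-0.2789, C=(l²−L²−A²−y'²−z²)/(2L)=0.0667
  √(A²+B²)=0.2935;  θ1 = -1.2541+1.3414 ≈ 0.0873
φ2=120.0° → target in arm frame (-0.1282, 0.0064)
  A=0.2782, B=-0.2789, C=(l²−L²−A²−y'²−z²)/(2L)=-0.1668
  γ=atan2(-0.2789,0.2782)=-0.7867;  ψ=arccos(-0.4233)=2.0079;  θ2=γ+ψ≈1.2212
arm 3 (φ=240.0°): x'=0.0696, y'=0.1078
  e−x'=0.0804;  (l²−L²−(e−x')²−y'²−z²)/2L = 0.0805
  γ=atan2(-0.2789,0.0804)=-1.2901;  ψ=arccos(0.2773)=1.2898;  θ3=γ+ψ≈-0.0003

θ₁ = 0.0873, θ₂ = 1.2212, θ₃ = -0.0003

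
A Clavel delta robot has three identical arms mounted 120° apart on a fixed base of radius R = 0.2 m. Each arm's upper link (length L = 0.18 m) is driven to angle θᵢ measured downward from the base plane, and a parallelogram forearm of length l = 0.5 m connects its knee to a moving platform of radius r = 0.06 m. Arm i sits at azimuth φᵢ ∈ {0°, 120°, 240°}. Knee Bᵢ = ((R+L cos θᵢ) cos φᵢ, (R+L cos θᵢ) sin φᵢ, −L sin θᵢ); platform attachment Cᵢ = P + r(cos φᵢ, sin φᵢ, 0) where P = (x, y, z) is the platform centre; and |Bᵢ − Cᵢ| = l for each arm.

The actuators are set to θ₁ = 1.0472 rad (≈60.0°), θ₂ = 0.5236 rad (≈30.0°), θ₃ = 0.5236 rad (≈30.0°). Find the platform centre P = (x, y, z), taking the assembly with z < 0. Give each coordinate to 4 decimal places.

(-0.1147, 0.0000, -0.5181)

φ1=0.0°: virtual centre (0.2300, 0.0000, -0.1559), radius l
S2 = (0.2959·cos120.0°, 0.2959·sin120.0°, -0.0900) = (-0.1479, 0.2562, -0.0900)
S3 = (0.2959·cos240.0°, 0.2959·sin240.0°, -0.0900) = (-0.1479, -0.2562, -0.0900)
subtract pairs → two planes through P
linear system: -0.7559x+0.5125y = 0.0184−0.1318z; -0.7559x+-0.5125y = 0.0184−0.1318z
det = 0.7748;  x = -0.0244+0.1743z,  y = 0.0000+0.0000z
sphere 1 gives Az²+Bz+C=0 with A=1.0304, B=0.2231, C=-0.1610;  B²−4AC=0.7132;  roots -0.5181, 0.3016;  negative root z = -0.5181
x = -0.1147, y = 0.0000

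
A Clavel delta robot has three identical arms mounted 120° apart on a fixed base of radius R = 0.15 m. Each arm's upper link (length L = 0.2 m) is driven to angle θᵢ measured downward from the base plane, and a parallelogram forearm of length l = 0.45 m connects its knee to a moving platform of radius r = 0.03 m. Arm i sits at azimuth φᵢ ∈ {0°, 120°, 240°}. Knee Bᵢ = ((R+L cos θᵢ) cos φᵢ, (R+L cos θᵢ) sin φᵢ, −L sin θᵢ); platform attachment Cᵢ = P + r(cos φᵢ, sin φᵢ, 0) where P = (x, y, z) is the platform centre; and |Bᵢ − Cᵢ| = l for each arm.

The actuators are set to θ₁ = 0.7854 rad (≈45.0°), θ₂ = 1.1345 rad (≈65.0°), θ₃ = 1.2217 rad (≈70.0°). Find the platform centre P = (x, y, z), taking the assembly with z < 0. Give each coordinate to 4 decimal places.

(0.0889, 0.0187, -0.5566)

φ1=0.0°: virtual centre (0.2614, 0.0000, -0.1414), radius l
arm 2 at φ=120.0°: ρ2 = 0.2045;  O2 = (-0.1023, 0.1771, -0.1813)
O3 = (0.1884·cos240.0°, 0.1884·sin240.0°, -0.1879) = (-0.0942, -0.1632, -0.1879)
subtract pairs → two planes through P
linear system: -0.7274x+0.3542y = -0.0137−-0.0797z; -0.7113x+-0.3263y = -0.0175−-0.0930z
det = 0.4893;  x = 0.0218+-0.1205z,  y = 0.0062+-0.0225z
quadratic in z: (1.0150)z²+(0.3403)z+(-0.1250)=0, √Δ=0.7896 → z ∈ {-0.5566, 0.2213}; z = -0.5566 (taking z<0)
x = 0.0889, y = 0.0187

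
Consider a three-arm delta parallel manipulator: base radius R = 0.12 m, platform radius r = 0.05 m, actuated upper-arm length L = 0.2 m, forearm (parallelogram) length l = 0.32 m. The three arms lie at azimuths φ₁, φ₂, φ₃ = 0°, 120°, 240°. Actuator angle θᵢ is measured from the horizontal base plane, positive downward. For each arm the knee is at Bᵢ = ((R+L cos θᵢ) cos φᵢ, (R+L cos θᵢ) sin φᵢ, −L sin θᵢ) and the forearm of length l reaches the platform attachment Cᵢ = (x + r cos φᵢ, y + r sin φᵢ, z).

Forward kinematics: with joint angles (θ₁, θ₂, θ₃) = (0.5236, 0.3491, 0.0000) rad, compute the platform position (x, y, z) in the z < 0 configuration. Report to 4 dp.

(-0.0446, -0.0364, -0.2351)

O1 = (0.2432·cos0.0°, 0.2432·sin0.0°, -0.1000) = (0.2432, 0.0000, -0.1000)
φ2=120.0°: virtual centre (-0.1290, 0.2234, -0.0684), radius l
O3 = (0.2700·cos240.0°, 0.2700·sin240.0°, 0.0000) = (-0.1350, -0.2338, 0.0000)
subtract pairs → two planes through P
[-0.7443 0.4468 0.0632]·P = 0.0021;  [-0.7564 -0.4677 0.2000]·P = 0.0038
det = 0.6860;  x = -0.0038+0.1733z,  y = -0.0018+0.1473z
quadratic in z: (1.0517)z²+(0.1138)z+(-0.0314)=0, √Δ=0.3807 → z ∈ {-0.2351, 0.1268}; z = -0.2351 (taking z<0)
x = -0.0446, y = -0.0364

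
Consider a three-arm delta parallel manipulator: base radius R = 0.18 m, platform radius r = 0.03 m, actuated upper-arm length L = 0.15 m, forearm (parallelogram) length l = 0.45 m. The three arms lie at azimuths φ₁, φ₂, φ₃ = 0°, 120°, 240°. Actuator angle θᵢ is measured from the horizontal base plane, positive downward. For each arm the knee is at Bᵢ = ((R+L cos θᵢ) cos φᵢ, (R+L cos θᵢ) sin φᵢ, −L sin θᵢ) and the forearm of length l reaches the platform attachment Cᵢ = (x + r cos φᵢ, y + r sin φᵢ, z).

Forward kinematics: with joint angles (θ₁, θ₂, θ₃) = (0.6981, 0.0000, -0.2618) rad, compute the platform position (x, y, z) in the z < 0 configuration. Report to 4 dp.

(-0.1088, -0.0251, -0.3459)

O1 = (0.2649·cos0.0°, 0.2649·sin0.0°, -0.0964) = (0.2649, 0.0000, -0.0964)
φ2=120.0°: virtual centre (-0.1500, 0.2598, 0.0000), radius l
O3 = (0.2949·cos240.0°, 0.2949·sin240.0°, 0.0388) = (-0.1474, -0.2554, 0.0388)
|O₂|²−|O₁|² = 0.0105;  |O₃|²−|O₁|² = 0.0090
linear system: -0.8298x+0.5196y = 0.0105−0.1928z; -0.8247x+-0.5108y = 0.0090−0.2705z
det = 0.8524;  x = -0.0118+0.2804z,  y = 0.0014+0.0767z
sphere 1 gives Az²+Bz+C=0 with A=1.0845, B=0.0379, C=-0.1166;  B²−4AC=0.5074;  roots -0.3459, 0.3110;  negative root z = -0.3459
x = -0.1088, y = -0.0251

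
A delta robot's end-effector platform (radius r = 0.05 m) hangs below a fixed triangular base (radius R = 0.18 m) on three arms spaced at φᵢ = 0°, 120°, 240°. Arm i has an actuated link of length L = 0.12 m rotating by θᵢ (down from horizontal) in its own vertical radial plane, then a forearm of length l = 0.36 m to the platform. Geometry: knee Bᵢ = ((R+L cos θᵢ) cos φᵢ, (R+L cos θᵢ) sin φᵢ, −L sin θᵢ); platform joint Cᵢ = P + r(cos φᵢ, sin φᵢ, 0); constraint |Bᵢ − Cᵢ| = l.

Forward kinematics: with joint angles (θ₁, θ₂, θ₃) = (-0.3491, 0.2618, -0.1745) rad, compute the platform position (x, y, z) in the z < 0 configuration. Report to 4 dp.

(0.0298, -0.0308, -0.2475)

O1 = (0.2428·cos0.0°, 0.2428·sin0.0°, 0.0410) = (0.2428, 0.0000, 0.0410)
O2 = (0.2459·cos120.0°, 0.2459·sin120.0°, -0.0311) = (-0.1230, 0.2130, -0.0311)
O3 = (0.2482·cos240.0°, 0.2482·sin240.0°, 0.0208) = (-0.1241, -0.2149, 0.0208)
eliminate P² terms by subtracting sphere 1 from 2 and 3
[-0.7314 0.4259 -0.1442]·P = 0.0008;  [-0.7337 -0.4299 -0.0404]·P = 0.0014
det = 0.6269;  x = -0.0015+-0.1263z,  y = -0.0007+0.1216z
quadratic in z: (1.0308)z²+(-0.0205)z+(-0.0682)=0, √Δ=0.5308 → z ∈ {-0.2475, 0.2675}; z = -0.2475 (taking z<0)
x = 0.0298, y = -0.0308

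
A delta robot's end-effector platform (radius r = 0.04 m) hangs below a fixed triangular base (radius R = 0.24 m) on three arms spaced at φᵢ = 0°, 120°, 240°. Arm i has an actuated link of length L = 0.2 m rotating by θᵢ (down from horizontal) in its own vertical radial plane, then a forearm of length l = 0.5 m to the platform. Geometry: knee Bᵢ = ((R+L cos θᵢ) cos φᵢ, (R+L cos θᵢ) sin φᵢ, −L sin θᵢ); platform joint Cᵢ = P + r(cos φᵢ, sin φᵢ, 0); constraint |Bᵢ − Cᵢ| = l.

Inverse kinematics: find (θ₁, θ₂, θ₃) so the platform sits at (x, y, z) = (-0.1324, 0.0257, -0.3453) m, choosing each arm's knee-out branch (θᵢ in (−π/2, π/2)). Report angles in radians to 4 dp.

φ1=0.0° → target in arm frame (-0.1324, 0.0257)
  A=0.3324, B=-0.3453, C=(l²−L²−A²−y'²−z²)/(2L)=-0.0510
  √(A²+B²)=0.4793;  θ1 = -0.8044+1.6773 ≈ 0.8729
φ2=120.0° → target in arm frame (0.0885, 0.1018)
  e−x'=0.1115;  (l²−L²−(e−x')²−y'²−z²)/2L = 0.1699
  γ=atan2(-0.3453,0.1115)=-1.2583;  ψ=arccos(0.4682)=1.0835;  θ2=γ+ψ≈-0.1748
arm 3 (φ=240.0°): x'=0.0439, y'=-0.1275
  e−x'=0.1561;  (l²−L²−(e−x')²−y'²−z²)/2L = 0.1254
  √(A²+B²)=0.3789;  θ3 = -1.1463+1.2335 ≈ 0.0872

θ₁ = 0.8729, θ₂ = -0.1748, θ₃ = 0.0872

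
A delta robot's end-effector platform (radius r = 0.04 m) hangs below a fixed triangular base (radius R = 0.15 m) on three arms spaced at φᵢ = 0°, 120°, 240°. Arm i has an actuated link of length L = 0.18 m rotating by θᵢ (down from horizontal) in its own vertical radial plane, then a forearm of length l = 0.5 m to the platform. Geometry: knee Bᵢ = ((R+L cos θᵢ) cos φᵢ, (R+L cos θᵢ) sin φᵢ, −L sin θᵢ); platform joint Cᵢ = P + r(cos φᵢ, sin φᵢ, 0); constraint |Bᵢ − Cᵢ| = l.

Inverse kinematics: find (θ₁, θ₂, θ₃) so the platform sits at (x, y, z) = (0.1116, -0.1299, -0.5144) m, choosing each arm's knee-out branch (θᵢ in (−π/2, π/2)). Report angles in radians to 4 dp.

arm 1 (φ=0.0°): x'=0.1116, y'=-0.1299
  e−x'=-0.0016;  (l²−L²−(e−x')²−y'²−z²)/2L = -0.1775
  γ=atan2(-0.5144,-0.0016)=-1.5739;  ψ=arccos(-0.3450)=1.9230;  θ1=γ+ψ≈0.3491
φ2=120.0° → target in arm frame (-0.1683, -0.0317)
  e−x'=0.2783;  (l²−L²−(e−x')²−y'²−z²)/2L = -0.3485
  γ=atan2(-0.5144,0.2783)=-1.0749;  ψ=arccos(-0.5959)=2.2092;  θ2=γ+ψ≈1.1343
rotate P by −φ3: (0.0567, 0.1616, -0.5144)
  A=0.0533, B=-0.5144, C=(l²−L²−A²−y'²−z²)/(2L)=-0.2110
  √(A²+B²)=0.5172;  θ3 = -1.4675+1.9911 ≈ 0.5235

θ₁ = 0.3491, θ₂ = 1.1343, θ₃ = 0.5235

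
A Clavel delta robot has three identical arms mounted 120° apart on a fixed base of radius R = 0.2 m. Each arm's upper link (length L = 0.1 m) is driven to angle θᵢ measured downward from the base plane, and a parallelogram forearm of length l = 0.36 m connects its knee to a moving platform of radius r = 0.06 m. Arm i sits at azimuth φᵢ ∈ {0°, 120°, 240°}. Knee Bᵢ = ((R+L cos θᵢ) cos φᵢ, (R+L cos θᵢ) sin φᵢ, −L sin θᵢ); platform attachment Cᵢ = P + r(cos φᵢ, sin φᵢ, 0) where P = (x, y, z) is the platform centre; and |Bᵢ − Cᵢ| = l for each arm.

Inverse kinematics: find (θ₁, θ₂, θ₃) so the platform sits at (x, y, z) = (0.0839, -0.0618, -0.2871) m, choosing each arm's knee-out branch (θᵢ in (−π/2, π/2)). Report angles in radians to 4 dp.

φ1=0.0° → target in arm frame (0.0839, -0.0618)
  A cos θ + B sin θ = C:  0.0561·cos θ + -0.2871·sin θ = 0.1510
  θ1 = atan2(B,A) + arccos(C/0.2925) = -0.3496
rotate P by −φ2: (-0.0955, -0.0418, -0.2871)
  A cos θ + B sin θ = C:  0.2355·cos θ + -0.2871·sin θ = -0.1001
  θ2 = atan2(B,A) + arccos(C/0.3713) = 0.9598
φ3=240.0° → target in arm frame (0.0116, 0.1036)
  A cos θ + B sin θ = C:  0.1284·cos θ + -0.2871·sin θ = 0.0498
  θ3 = atan2(B,A) + arccos(C/0.3145) = 0.2617

θ₁ = -0.3496, θ₂ = 0.9598, θ₃ = 0.2617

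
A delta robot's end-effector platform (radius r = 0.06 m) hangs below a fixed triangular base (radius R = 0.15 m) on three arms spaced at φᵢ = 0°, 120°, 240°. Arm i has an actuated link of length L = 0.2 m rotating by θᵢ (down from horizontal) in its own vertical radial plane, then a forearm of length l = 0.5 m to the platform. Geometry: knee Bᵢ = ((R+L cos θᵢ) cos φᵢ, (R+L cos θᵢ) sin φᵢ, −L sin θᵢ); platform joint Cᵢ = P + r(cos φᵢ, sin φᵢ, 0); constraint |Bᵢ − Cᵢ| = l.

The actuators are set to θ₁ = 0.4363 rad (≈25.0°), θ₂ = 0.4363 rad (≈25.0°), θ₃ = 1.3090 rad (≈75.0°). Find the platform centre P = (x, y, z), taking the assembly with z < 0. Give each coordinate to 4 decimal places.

S1 = (0.2713·cos0.0°, 0.2713·sin0.0°, -0.0845) = (0.2713, 0.0000, -0.0845)
φ2=120.0°: virtual centre (-0.1356, 0.2349, -0.0845), radius l
S3 = (0.1418·cos240.0°, 0.1418·sin240.0°, -0.1932) = (-0.0709, -0.1228, -0.1932)
eliminate P² terms by subtracting sphere 1 from 2 and 3
plane₁₂: -0.8138x+0.4698y+0.0000z = 0.0000
det = 0.5213;  x = 0.0210+-0.1959z,  y = 0.0364+-0.3393z
quadratic in z: (1.1535)z²+(0.2424)z+(-0.1789)=0, √Δ=0.9403 → z ∈ {-0.5127, 0.3025}; z = -0.5127 (taking z<0)
x = 0.1214, y = 0.2103

(0.1214, 0.2103, -0.5127)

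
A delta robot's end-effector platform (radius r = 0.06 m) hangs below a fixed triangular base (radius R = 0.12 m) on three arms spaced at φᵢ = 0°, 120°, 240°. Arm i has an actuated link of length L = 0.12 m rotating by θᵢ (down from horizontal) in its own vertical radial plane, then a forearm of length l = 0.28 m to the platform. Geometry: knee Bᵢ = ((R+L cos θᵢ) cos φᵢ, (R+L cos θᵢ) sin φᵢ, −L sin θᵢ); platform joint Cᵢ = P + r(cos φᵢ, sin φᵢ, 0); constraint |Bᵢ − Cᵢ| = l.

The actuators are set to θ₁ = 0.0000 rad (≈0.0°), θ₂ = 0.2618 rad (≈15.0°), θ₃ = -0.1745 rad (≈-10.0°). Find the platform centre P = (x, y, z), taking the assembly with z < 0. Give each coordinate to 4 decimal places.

arm 1 at φ=0.0°: ρ1 = 0.1800;  O1 = (0.1800, 0.0000, 0.0000)
φ2=120.0°: virtual centre (-0.0880, 0.1523, -0.0311), radius l
O3 = (0.1782·cos240.0°, 0.1782·sin240.0°, 0.0208) = (-0.0891, -0.1543, 0.0208)
subtract pairs → two planes through P
[-0.5359 0.3047 -0.0621]·P = -0.0005;  [-0.5382 -0.3086 0.0417]·P = -0.0002
Cramer: x(z) = 0.0007-0.0197z;  y(z) = -0.0004+0.1693z
sphere 1 gives Az²+Bz+C=0 with A=1.0290, B=0.0069, C=-0.0462;  B²−4AC=0.1904;  roots -0.2154, 0.2086;  negative root z = -0.2154
x = 0.0049, y = -0.0369

(0.0049, -0.0369, -0.2154)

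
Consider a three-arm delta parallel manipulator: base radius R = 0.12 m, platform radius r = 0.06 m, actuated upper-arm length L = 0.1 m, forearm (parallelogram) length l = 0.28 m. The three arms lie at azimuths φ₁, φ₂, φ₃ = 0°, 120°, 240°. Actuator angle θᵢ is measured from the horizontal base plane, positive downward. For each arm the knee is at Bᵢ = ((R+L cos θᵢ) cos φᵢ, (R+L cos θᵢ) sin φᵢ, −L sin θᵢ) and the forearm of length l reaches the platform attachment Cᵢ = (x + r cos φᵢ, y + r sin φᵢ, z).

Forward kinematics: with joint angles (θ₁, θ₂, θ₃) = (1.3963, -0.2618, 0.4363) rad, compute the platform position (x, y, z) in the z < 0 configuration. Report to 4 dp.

(-0.1631, 0.0583, -0.2295)

φ1=0.0°: virtual centre (0.0774, 0.0000, -0.0985), radius l
φ2=120.0°: virtual centre (-0.0783, 0.1356, 0.0259), radius l
φ3=240.0°: virtual centre (-0.0753, -0.1305, -0.0423), radius l
|S₂|²−|S₁|² = 0.0095;  |S₃|²−|S₁|² = 0.0088
linear system: -0.3113x+0.2712y = 0.0095−0.2487z; -0.3054x+-0.2609y = 0.0088−0.1124z
Cramer: x(z) = -0.0297+0.5815z;  y(z) = 0.0010-0.2496z
quadratic in z: (1.4004)z²+(0.0720)z+(-0.0572)=0, √Δ=0.5708 → z ∈ {-0.2295, 0.1781}; z = -0.2295 (taking z<0)
x = -0.1631, y = 0.0583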